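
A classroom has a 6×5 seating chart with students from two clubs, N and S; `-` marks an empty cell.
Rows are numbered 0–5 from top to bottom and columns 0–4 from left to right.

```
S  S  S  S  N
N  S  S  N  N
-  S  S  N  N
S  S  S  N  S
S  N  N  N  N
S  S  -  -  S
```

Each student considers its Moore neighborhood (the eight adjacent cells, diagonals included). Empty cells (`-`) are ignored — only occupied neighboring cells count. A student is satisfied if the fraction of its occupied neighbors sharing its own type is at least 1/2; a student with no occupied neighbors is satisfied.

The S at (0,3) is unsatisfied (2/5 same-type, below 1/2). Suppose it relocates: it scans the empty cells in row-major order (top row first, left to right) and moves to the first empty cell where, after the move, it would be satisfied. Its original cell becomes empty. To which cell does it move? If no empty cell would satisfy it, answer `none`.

(2,0)

Vacating (0,3). Empty cells in order:
  (2,0): 4/5 same-type → satisfied — stop here.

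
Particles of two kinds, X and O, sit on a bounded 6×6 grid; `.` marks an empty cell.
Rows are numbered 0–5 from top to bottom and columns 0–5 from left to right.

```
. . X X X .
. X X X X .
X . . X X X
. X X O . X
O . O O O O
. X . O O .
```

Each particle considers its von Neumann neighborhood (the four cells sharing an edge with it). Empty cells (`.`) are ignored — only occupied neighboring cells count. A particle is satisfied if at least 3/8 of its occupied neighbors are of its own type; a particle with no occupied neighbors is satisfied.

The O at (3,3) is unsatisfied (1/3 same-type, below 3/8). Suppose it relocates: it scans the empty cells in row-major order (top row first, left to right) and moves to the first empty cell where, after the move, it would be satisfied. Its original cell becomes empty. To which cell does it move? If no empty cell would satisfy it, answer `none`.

(0,0)

Vacating (3,3). Empty cells in order:
  (0,0): 0/0 same-type → satisfied — stop here.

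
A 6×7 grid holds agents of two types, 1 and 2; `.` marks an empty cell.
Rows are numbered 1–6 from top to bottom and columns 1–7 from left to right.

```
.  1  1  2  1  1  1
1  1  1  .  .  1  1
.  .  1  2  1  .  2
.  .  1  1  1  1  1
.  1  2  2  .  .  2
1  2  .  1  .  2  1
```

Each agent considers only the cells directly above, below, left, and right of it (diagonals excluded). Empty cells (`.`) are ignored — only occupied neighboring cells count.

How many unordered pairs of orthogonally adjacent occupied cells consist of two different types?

Scan each occupied cell's neighbors to the right and below so each pair is counted once.
Row 1: 1(1,2)–1(1,3)= 1(1,2)–1(2,2)= 1(1,3)–2(1,4)≠ 1(1,3)–1(2,3)= 2(1,4)–1(1,5)≠ 1(1,5)–1(1,6)= 1(1,6)–1(1,7)= 1(1,6)–1(2,6)= 1(1,7)–1(2,7)=  → 2/9 unlike.
Row 2: 1(2,1)–1(2,2)= 1(2,2)–1(2,3)= 1(2,3)–1(3,3)= 1(2,6)–1(2,7)= 1(2,7)–2(3,7)≠  → 1/5 unlike.
Row 3: 1(3,3)–2(3,4)≠ 1(3,3)–1(4,3)= 2(3,4)–1(3,5)≠ 2(3,4)–1(4,4)≠ 1(3,5)–1(4,5)= 2(3,7)–1(4,7)≠  → 4/6 unlike.
Row 4: 1(4,3)–1(4,4)= 1(4,3)–2(5,3)≠ 1(4,4)–1(4,5)= 1(4,4)–2(5,4)≠ 1(4,5)–1(4,6)= 1(4,6)–1(4,7)= 1(4,7)–2(5,7)≠  → 3/7 unlike.
Row 5: 1(5,2)–2(5,3)≠ 1(5,2)–2(6,2)≠ 2(5,3)–2(5,4)= 2(5,4)–1(6,4)≠ 2(5,7)–1(6,7)≠  → 4/5 unlike.
Row 6: 1(6,1)–2(6,2)≠ 2(6,6)–1(6,7)≠  → 2/2 unlike.
Total adjacent occupied pairs: 34; unlike-type pairs: 16.

16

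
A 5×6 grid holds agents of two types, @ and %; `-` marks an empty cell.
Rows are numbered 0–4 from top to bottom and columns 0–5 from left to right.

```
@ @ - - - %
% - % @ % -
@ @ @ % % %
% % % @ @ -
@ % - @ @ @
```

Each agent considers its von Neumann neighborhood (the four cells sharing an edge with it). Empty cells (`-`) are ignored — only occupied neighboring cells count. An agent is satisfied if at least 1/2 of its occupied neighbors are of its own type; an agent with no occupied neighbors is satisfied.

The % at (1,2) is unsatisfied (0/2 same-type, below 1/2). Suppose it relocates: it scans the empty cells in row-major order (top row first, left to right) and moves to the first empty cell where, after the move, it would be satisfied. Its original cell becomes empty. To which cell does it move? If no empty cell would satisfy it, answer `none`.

(0,4)

Vacating (1,2). Empty cells in order:
  (0,2): 0/1 same-type → still unsatisfied.
  (0,3): 0/1 same-type → still unsatisfied.
  (0,4): 2/2 same-type → satisfied — stop here.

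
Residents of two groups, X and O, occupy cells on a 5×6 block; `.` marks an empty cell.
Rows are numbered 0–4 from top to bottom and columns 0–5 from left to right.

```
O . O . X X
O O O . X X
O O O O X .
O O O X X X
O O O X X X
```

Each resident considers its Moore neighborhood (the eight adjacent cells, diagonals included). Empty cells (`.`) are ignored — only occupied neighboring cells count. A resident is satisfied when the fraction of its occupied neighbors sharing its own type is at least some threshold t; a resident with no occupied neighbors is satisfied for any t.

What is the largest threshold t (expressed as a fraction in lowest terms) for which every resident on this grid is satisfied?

Row 0: (0,0)O 2/2 · (0,2)O 2/2 · (0,4)X 3/3 · (0,5)X 3/3
Row 1: (1,0)O 4/4 · (1,1)O 7/7 · (1,2)O 5/5 · (1,4)X 4/5 · (1,5)X 4/4
Row 2: (2,0)O 5/5 · (2,1)O 8/8 · (2,2)O 6/7 · (2,3)O 3/7 · (2,4)X 5/6
Row 3: (3,0)O 5/5 · (3,1)O 8/8 · (3,2)O 6/8 · (3,3)X 4/8 · (3,4)X 6/7 · (3,5)X 4/4
Row 4: (4,0)O 3/3 · (4,1)O 5/5 · (4,2)O 3/5 · (4,3)X 3/5 · (4,4)X 5/5 · (4,5)X 3/3
The smallest same-type fraction is 3/7 at (2,3), which reduces to 3/7. Any threshold above that leaves this resident unsatisfied.

3/7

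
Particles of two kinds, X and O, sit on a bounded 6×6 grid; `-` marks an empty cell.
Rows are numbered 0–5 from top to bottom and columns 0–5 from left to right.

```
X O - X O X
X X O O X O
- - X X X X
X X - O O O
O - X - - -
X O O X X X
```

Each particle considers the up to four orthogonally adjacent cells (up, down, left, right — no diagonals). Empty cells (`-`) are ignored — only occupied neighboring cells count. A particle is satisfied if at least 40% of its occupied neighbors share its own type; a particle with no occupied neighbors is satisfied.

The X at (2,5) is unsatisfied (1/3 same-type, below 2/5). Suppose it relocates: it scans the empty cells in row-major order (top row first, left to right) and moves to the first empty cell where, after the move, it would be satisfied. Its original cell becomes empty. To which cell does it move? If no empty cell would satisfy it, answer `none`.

(2,0)

Vacating (2,5). Empty cells in order:
  (0,2): 1/3 same-type → still unsatisfied.
  (2,0): 2/2 same-type → satisfied — stop here.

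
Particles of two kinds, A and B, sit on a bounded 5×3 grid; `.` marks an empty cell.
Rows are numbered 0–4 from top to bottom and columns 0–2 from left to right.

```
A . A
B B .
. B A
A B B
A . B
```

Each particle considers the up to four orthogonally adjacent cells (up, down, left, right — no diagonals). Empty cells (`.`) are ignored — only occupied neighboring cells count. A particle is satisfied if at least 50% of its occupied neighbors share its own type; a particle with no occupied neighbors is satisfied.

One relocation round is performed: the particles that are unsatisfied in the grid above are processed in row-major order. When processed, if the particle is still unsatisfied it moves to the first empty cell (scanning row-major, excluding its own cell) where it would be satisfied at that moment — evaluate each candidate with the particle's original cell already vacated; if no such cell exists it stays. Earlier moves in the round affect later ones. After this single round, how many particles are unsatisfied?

0

Initially unsatisfied (in order): (0,0), (2,2).
  (0,0) → (0,1).
  (2,2) → (0,0).
Resulting grid:
A A A
B B .
. B .
A B B
A . B
All satisfied now.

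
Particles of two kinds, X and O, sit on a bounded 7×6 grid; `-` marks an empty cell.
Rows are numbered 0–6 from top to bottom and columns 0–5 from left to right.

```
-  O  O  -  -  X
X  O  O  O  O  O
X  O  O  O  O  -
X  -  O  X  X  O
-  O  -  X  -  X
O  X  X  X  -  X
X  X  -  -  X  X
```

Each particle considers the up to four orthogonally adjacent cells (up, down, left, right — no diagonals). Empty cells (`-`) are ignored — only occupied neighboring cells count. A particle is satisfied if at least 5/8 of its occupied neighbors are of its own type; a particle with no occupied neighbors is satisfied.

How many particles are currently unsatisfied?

12

Row 0: (0,1)O 2/2 satisfied · (0,2)O 2/2 satisfied · (0,5)X 0/1 not
Row 1: (1,0)X 1/2 not · (1,1)O 3/4 satisfied · (1,2)O 4/4 satisfied · (1,3)O 3/3 satisfied · (1,4)O 3/3 satisfied · (1,5)O 1/2 not
Row 2: (2,0)X 2/3 satisfied · (2,1)O 2/3 satisfied · (2,2)O 4/4 satisfied · (2,3)O 3/4 satisfied · (2,4)O 2/3 satisfied
Row 3: (3,0)X 1/1 satisfied · (3,2)O 1/2 not · (3,3)X 2/4 not · (3,4)X 1/3 not · (3,5)O 0/2 not
Row 4: (4,1)O 0/1 not · (4,3)X 2/2 satisfied · (4,5)X 1/2 not
Row 5: (5,0)O 0/2 not · (5,1)X 2/4 not · (5,2)X 2/2 satisfied · (5,3)X 2/2 satisfied · (5,5)X 2/2 satisfied
Row 6: (6,0)X 1/2 not · (6,1)X 2/2 satisfied · (6,4)X 1/1 satisfied · (6,5)X 2/2 satisfied
Unsatisfied: (0,5), (1,0), (1,5), (3,2), (3,3), (3,4), (3,5), (4,1), (4,5), (5,0), (5,1), (6,0) — 12 in total.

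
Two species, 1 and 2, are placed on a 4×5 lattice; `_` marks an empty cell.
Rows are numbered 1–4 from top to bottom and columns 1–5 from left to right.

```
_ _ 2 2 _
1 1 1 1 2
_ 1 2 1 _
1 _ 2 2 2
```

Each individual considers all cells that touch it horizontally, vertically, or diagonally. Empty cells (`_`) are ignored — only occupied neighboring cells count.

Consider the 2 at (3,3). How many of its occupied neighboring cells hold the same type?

2

Occupied neighbors of (3,3): (2,2)=1, (2,3)=1, (2,4)=1, (3,2)=1, (3,4)=1, (4,3)=2, (4,4)=2.
Same type (2): 2 of 7.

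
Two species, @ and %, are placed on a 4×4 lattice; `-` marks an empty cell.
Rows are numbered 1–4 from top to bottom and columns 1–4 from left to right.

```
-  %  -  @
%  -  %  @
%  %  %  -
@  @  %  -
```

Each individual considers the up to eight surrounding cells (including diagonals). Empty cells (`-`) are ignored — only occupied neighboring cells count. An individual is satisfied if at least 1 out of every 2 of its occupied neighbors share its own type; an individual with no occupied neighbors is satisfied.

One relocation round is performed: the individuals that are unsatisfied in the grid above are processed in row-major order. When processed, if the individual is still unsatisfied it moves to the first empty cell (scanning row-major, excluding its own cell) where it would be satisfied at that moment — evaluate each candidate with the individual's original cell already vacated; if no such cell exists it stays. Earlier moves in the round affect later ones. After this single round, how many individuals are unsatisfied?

Initially unsatisfied (in order): (2,4), (4,1), (4,2).
  (2,4): no empty cell satisfies it; stays.
  (4,1) → (1,3).
  (4,2): no empty cell satisfies it; stays.
Resulting grid:
- % @ @
% - % @
% % % -
- @ % -
Unsatisfied now: (4,2).

1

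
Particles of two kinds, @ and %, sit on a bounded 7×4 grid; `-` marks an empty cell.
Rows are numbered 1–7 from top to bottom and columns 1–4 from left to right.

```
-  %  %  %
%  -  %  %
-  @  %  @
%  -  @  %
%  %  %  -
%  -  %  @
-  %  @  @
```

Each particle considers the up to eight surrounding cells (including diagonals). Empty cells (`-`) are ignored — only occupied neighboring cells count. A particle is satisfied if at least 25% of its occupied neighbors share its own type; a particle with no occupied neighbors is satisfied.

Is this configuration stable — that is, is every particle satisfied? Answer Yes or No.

(1,2)% 3/3 ✓
(1,3)% 4/4 ✓
(1,4)% 3/3 ✓
(2,1)% 1/2 ✓
(2,3)% 5/7 ✓
(2,4)% 4/5 ✓
(3,2)@ 1/5 ✗
(3,3)% 3/6 ✓
(3,4)@ 1/5 ✗
(4,1)% 2/3 ✓
(4,3)@ 2/6 ✓
(4,4)% 2/4 ✓
(5,1)% 3/3 ✓
(5,2)% 5/6 ✓
(5,3)% 3/5 ✓
(6,1)% 3/3 ✓
(6,3)% 3/6 ✓
(6,4)@ 2/4 ✓
(7,2)% 2/3 ✓
(7,3)@ 2/4 ✓
(7,4)@ 2/3 ✓
For instance (3,2) has only 1/5 same-type neighbors, below 1/4.

No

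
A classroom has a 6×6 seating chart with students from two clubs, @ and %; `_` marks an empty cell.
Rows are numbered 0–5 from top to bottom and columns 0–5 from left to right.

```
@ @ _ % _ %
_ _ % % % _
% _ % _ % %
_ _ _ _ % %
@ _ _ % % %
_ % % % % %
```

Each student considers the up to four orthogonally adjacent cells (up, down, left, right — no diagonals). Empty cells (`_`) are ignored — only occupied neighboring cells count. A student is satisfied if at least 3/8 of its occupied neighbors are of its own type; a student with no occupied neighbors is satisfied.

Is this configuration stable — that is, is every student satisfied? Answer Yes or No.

Yes

(0,0)@ 1/1 ok
(0,1)@ 1/1 ok
(0,3)% 1/1 ok
(0,5)% 0/0 ok
(1,2)% 2/2 ok
(1,3)% 3/3 ok
(1,4)% 2/2 ok
(2,0)% 0/0 ok
(2,2)% 1/1 ok
(2,4)% 3/3 ok
(2,5)% 2/2 ok
(3,4)% 3/3 ok
(3,5)% 3/3 ok
(4,0)@ 0/0 ok
(4,3)% 2/2 ok
(4,4)% 4/4 ok
(4,5)% 3/3 ok
(5,1)% 1/1 ok
(5,2)% 2/2 ok
(5,3)% 3/3 ok
(5,4)% 3/3 ok
(5,5)% 2/2 ok
All meet the threshold, so the configuration is stable.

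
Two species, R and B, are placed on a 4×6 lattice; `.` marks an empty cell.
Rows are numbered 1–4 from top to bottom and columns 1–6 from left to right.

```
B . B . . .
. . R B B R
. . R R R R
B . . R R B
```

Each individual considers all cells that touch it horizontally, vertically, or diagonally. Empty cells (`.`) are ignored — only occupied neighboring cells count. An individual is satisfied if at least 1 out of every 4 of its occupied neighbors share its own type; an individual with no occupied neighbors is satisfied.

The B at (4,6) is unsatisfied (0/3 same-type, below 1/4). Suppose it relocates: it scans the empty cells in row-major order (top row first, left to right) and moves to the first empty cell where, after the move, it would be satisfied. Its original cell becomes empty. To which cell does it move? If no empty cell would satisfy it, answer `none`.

Vacating (4,6). Empty cells in order:
  (1,2): 2/3 same-type → satisfied — stop here.

(1,2)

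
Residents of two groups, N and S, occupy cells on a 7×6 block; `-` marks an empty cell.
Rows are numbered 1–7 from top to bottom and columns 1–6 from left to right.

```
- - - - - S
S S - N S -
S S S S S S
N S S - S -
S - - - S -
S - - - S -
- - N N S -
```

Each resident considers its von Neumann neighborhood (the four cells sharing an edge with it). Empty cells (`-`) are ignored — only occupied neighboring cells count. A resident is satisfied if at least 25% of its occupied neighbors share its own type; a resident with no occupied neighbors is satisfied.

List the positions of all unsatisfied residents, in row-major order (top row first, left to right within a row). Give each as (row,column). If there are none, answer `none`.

(2,4), (4,1)

(1,6)S 0/0 ok
(2,1)S 2/2 ok
(2,2)S 2/2 ok
(2,4)N 0/2 unhappy
(2,5)S 1/2 ok
(3,1)S 2/3 ok
(3,2)S 4/4 ok
(3,3)S 3/3 ok
(3,4)S 2/3 ok
(3,5)S 4/4 ok
(3,6)S 1/1 ok
(4,1)N 0/3 unhappy
(4,2)S 2/3 ok
(4,3)S 2/2 ok
(4,5)S 2/2 ok
(5,1)S 1/2 ok
(5,5)S 2/2 ok
(6,1)S 1/1 ok
(6,5)S 2/2 ok
(7,3)N 1/1 ok
(7,4)N 1/2 ok
(7,5)S 1/2 ok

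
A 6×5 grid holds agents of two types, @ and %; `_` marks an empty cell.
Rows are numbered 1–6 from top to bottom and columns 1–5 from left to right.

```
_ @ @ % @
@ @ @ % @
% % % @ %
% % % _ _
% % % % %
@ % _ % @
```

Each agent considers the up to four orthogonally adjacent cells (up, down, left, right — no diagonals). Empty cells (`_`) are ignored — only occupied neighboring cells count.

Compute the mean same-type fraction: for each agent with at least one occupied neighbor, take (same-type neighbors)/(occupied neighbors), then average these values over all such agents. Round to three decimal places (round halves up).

0.574

(1,2)@ 2/2
(1,3)@ 2/3
(1,4)% 1/3
(1,5)@ 1/2
(2,1)@ 1/2
(2,2)@ 3/4
(2,3)@ 2/4
(2,4)% 1/4
(2,5)@ 1/3
(3,1)% 2/3
(3,2)% 3/4
(3,3)% 2/4
(3,4)@ 0/3
(3,5)% 0/2
(4,1)% 3/3
(4,2)% 4/4
(4,3)% 3/3
(5,1)% 2/3
(5,2)% 4/4
(5,3)% 3/3
(5,4)% 3/3
(5,5)% 1/2
(6,1)@ 0/2
(6,2)% 1/2
(6,4)% 1/2
(6,5)@ 0/2
Sum over 26 agents: 2/2 + 2/3 + 1/3 + 1/2 + 1/2 + 3/4 + 2/4 + 1/4 + 1/3 + 2/3 + 3/4 + 2/4 + 0/3 + 0/2 + 3/3 + 4/4 + 3/3 + 2/3 + 4/4 + 3/3 + 3/3 + 1/2 + 0/2 + 1/2 + 1/2 + 0/2 = 179/12; mean = 179/12 ÷ 26 = 179/312 = 0.573717… → 0.574.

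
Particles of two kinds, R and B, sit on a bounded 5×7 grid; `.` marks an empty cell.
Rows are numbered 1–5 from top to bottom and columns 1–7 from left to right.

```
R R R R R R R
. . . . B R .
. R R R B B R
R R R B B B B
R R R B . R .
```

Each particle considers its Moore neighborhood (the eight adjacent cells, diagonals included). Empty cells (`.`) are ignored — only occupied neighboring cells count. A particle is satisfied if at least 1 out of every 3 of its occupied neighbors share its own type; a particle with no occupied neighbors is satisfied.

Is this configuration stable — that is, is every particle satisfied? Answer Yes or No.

No

Row 1: (1,1)R 1/1 satisfied · (1,2)R 2/2 satisfied · (1,3)R 2/2 satisfied · (1,4)R 2/3 satisfied · (1,5)R 3/4 satisfied · (1,6)R 3/4 satisfied · (1,7)R 2/2 satisfied
Row 2: (2,5)B 2/7 not · (2,6)R 4/7 satisfied
Row 3: (3,2)R 4/4 satisfied · (3,3)R 4/5 satisfied · (3,4)R 2/6 satisfied · (3,5)B 5/7 satisfied · (3,6)B 5/7 satisfied · (3,7)R 1/4 not
Row 4: (4,1)R 4/4 satisfied · (4,2)R 7/7 satisfied · (4,3)R 6/8 satisfied · (4,4)B 3/7 satisfied · (4,5)B 5/7 satisfied · (4,6)B 4/6 satisfied · (4,7)B 2/4 satisfied
Row 5: (5,1)R 3/3 satisfied · (5,2)R 5/5 satisfied · (5,3)R 3/5 satisfied · (5,4)B 2/4 satisfied · (5,6)R 0/3 not
For instance (2,5) has only 2/7 same-type neighbors, below 1/3.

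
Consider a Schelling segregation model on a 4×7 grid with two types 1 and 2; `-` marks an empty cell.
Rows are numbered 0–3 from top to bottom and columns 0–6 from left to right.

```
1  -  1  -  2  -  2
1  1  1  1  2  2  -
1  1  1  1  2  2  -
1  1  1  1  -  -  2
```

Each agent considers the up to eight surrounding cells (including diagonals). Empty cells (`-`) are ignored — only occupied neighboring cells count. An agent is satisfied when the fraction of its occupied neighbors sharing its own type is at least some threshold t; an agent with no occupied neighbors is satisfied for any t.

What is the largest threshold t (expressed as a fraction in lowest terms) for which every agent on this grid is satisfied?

1/2

(0,0)1 2/2
(0,2)1 3/3
(0,4)2 2/3
(0,6)2 1/1
(1,0)1 4/4
(1,1)1 7/7
(1,2)1 6/6
(1,3)1 4/7
(1,4)2 4/6
(1,5)2 5/5
(2,0)1 5/5
(2,1)1 8/8
(2,2)1 8/8
(2,3)1 5/7
(2,4)2 3/6
(2,5)2 4/4
(3,0)1 3/3
(3,1)1 5/5
(3,2)1 5/5
(3,3)1 3/4
(3,6)2 1/1
The smallest same-type fraction is 3/6 at (2,4), which reduces to 1/2. Any threshold above that leaves this agent unsatisfied.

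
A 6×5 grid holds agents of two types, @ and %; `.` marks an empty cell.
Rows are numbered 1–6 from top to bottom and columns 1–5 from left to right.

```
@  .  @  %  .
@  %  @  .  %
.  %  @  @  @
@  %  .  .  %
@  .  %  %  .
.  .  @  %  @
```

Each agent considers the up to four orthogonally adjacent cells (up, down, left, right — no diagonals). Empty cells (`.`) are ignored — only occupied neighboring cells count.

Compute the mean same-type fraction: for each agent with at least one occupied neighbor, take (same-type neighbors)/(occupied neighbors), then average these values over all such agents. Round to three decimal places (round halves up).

0.475

Row 1: (1,1)@ 1/1 · (1,3)@ 1/2 · (1,4)% 0/1
Row 2: (2,1)@ 1/2 · (2,2)% 1/3 · (2,3)@ 2/3 · (2,5)% 0/1
Row 3: (3,2)% 2/3 · (3,3)@ 2/3 · (3,4)@ 2/2 · (3,5)@ 1/3
Row 4: (4,1)@ 1/2 · (4,2)% 1/2 · (4,5)% 0/1
Row 5: (5,1)@ 1/1 · (5,3)% 1/2 · (5,4)% 2/2
Row 6: (6,3)@ 0/2 · (6,4)% 1/3 · (6,5)@ 0/1
Sum over 20 agents: 1/1 + 1/2 + 0/1 + 1/2 + 1/3 + 2/3 + 0/1 + 2/3 + 2/3 + 2/2 + 1/3 + 1/2 + 1/2 + 0/1 + 1/1 + 1/2 + 2/2 + 0/2 + 1/3 + 0/1 = 19/2; mean = 19/2 ÷ 20 = 19/40 = 0.475 → 0.475.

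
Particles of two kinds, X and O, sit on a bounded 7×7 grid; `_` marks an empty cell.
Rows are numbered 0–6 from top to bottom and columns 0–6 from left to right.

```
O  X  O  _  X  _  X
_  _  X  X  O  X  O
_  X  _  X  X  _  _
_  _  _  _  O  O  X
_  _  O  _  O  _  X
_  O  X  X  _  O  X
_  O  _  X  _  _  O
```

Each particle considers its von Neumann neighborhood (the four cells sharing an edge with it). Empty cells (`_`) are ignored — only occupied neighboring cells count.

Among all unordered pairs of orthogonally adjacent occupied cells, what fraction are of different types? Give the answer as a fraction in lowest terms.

3/5

Scan each occupied cell's neighbors to the right and below so each pair is counted once.
Row 0: O(0,0)–X(0,1)≠ X(0,1)–O(0,2)≠ O(0,2)–X(1,2)≠ X(0,4)–O(1,4)≠ X(0,6)–O(1,6)≠  → 5/5 unlike.
Row 1: X(1,2)–X(1,3)= X(1,3)–O(1,4)≠ X(1,3)–X(2,3)= O(1,4)–X(1,5)≠ O(1,4)–X(2,4)≠ X(1,5)–O(1,6)≠  → 4/6 unlike.
Row 2: X(2,3)–X(2,4)= X(2,4)–O(3,4)≠  → 1/2 unlike.
Row 3: O(3,4)–O(3,5)= O(3,4)–O(4,4)= O(3,5)–X(3,6)≠ X(3,6)–X(4,6)=  → 1/4 unlike.
Row 4: O(4,2)–X(5,2)≠ X(4,6)–X(5,6)=  → 1/2 unlike.
Row 5: O(5,1)–X(5,2)≠ O(5,1)–O(6,1)= X(5,2)–X(5,3)= X(5,3)–X(6,3)= O(5,5)–X(5,6)≠ X(5,6)–O(6,6)≠  → 3/6 unlike.
Total adjacent occupied pairs: 25; unlike-type pairs: 15.
15/25 reduces to 3/5.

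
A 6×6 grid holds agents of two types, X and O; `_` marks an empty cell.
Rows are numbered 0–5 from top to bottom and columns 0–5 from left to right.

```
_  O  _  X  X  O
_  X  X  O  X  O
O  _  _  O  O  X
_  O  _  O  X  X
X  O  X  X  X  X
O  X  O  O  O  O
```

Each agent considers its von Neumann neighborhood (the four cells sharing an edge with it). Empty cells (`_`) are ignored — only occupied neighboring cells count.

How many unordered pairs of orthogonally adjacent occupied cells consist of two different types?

Scan each occupied cell's neighbors to the right and below so each pair is counted once.
Row 0: O(0,1)–X(1,1)≠ X(0,3)–X(0,4)= X(0,3)–O(1,3)≠ X(0,4)–O(0,5)≠ X(0,4)–X(1,4)= O(0,5)–O(1,5)=  → 3/6 unlike.
Row 1: X(1,1)–X(1,2)= X(1,2)–O(1,3)≠ O(1,3)–X(1,4)≠ O(1,3)–O(2,3)= X(1,4)–O(1,5)≠ X(1,4)–O(2,4)≠ O(1,5)–X(2,5)≠  → 5/7 unlike.
Row 2: O(2,3)–O(2,4)= O(2,3)–O(3,3)= O(2,4)–X(2,5)≠ O(2,4)–X(3,4)≠ X(2,5)–X(3,5)=  → 2/5 unlike.
Row 3: O(3,1)–O(4,1)= O(3,3)–X(3,4)≠ O(3,3)–X(4,3)≠ X(3,4)–X(3,5)= X(3,4)–X(4,4)= X(3,5)–X(4,5)=  → 2/6 unlike.
Row 4: X(4,0)–O(4,1)≠ X(4,0)–O(5,0)≠ O(4,1)–X(4,2)≠ O(4,1)–X(5,1)≠ X(4,2)–X(4,3)= X(4,2)–O(5,2)≠ X(4,3)–X(4,4)= X(4,3)–O(5,3)≠ X(4,4)–X(4,5)= X(4,4)–O(5,4)≠ X(4,5)–O(5,5)≠  → 8/11 unlike.
Row 5: O(5,0)–X(5,1)≠ X(5,1)–O(5,2)≠ O(5,2)–O(5,3)= O(5,3)–O(5,4)= O(5,4)–O(5,5)=  → 2/5 unlike.
Total adjacent occupied pairs: 40; unlike-type pairs: 22.

22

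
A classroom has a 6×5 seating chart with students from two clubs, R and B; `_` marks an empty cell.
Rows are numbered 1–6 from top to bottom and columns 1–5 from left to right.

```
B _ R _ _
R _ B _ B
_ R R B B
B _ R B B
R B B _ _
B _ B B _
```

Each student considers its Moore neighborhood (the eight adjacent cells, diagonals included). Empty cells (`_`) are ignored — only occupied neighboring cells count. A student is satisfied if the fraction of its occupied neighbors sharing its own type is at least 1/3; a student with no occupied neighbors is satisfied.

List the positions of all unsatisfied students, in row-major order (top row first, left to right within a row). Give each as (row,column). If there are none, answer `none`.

(1,1)B 0/1 not
(1,3)R 0/1 not
(2,1)R 1/2 satisfied
(2,3)B 1/4 not
(2,5)B 2/2 satisfied
(3,2)R 3/5 satisfied
(3,3)R 2/5 satisfied
(3,4)B 5/7 satisfied
(3,5)B 4/4 satisfied
(4,1)B 1/3 satisfied
(4,3)R 2/6 satisfied
(4,4)B 4/6 satisfied
(4,5)B 3/3 satisfied
(5,1)R 0/3 not
(5,2)B 4/6 satisfied
(5,3)B 4/5 satisfied
(6,1)B 1/2 satisfied
(6,3)B 3/3 satisfied
(6,4)B 2/2 satisfied

(1,1), (1,3), (2,3), (5,1)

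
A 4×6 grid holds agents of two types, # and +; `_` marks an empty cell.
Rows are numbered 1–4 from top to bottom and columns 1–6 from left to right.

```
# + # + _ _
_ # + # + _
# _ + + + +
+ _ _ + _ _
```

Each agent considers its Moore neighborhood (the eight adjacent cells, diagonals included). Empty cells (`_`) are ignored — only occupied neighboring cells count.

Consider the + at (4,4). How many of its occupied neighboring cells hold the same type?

Occupied neighbors of (4,4): (3,3)=+, (3,4)=+, (3,5)=+.
Same type (+): 3 of 3.

3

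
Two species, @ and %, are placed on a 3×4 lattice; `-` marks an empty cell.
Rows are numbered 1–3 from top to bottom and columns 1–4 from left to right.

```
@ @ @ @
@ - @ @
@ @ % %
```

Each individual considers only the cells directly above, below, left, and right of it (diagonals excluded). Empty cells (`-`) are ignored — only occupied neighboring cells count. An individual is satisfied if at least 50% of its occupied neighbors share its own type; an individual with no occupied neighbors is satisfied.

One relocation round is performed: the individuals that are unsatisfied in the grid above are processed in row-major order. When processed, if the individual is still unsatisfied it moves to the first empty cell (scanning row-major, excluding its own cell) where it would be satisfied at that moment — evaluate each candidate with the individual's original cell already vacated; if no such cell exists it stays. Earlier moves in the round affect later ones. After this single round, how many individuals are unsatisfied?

Initially unsatisfied (in order): (3,3).
  (3,3): no empty cell satisfies it; stays.
Resulting grid:
@ @ @ @
@ - @ @
@ @ % %
Unsatisfied now: (3,3).

1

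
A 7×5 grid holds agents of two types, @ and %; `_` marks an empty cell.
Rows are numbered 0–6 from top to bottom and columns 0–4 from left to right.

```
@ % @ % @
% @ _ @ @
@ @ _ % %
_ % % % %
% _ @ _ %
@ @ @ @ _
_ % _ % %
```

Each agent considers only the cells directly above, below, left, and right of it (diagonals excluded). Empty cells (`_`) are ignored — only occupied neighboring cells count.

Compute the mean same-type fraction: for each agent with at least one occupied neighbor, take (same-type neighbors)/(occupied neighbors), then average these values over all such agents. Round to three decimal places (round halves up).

0.488

Row 0: (0,0)@ 0/2 · (0,1)% 0/3 · (0,2)@ 0/2 · (0,3)% 0/3 · (0,4)@ 1/2
Row 1: (1,0)% 0/3 · (1,1)@ 1/3 · (1,3)@ 1/3 · (1,4)@ 2/3
Row 2: (2,0)@ 1/2 · (2,1)@ 2/3 · (2,3)% 2/3 · (2,4)% 2/3
Row 3: (3,1)% 1/2 · (3,2)% 2/3 · (3,3)% 3/3 · (3,4)% 3/3
Row 4: (4,0)% 0/1 · (4,2)@ 1/2 · (4,4)% 1/1
Row 5: (5,0)@ 1/2 · (5,1)@ 2/3 · (5,2)@ 3/3 · (5,3)@ 1/2
Row 6: (6,1)% 0/1 · (6,3)% 1/2 · (6,4)% 1/1
Sum over 27 agents: 0/2 + 0/3 + 0/2 + 0/3 + 1/2 + 0/3 + 1/3 + 1/3 + 2/3 + 1/2 + 2/3 + 2/3 + 2/3 + 1/2 + 2/3 + 3/3 + 3/3 + 0/1 + 1/2 + 1/1 + 1/2 + 2/3 + 3/3 + 1/2 + 0/1 + 1/2 + 1/1 = 79/6; mean = 79/6 ÷ 27 = 79/162 = 0.487654… → 0.488.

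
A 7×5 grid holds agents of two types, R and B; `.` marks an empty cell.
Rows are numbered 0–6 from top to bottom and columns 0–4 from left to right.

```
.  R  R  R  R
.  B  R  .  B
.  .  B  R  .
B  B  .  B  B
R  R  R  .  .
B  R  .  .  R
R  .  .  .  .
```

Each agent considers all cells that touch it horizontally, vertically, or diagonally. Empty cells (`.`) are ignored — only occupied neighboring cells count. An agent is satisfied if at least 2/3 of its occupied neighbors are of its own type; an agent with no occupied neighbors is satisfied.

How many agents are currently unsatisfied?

(0,1)R 2/3 satisfied
(0,2)R 3/4 satisfied
(0,3)R 3/4 satisfied
(0,4)R 1/2 not
(1,1)B 1/4 not
(1,2)R 4/6 satisfied
(1,4)B 0/3 not
(2,2)B 3/5 not
(2,3)R 1/5 not
(3,0)B 1/3 not
(3,1)B 2/5 not
(3,3)B 2/4 not
(3,4)B 1/2 not
(4,0)R 2/5 not
(4,1)R 3/6 not
(4,2)R 2/4 not
(5,0)B 0/4 not
(5,1)R 4/5 satisfied
(5,4)R 0/0 satisfied
(6,0)R 1/2 not
Unsatisfied: (0,4), (1,1), (1,4), (2,2), (2,3), (3,0), (3,1), (3,3), (3,4), (4,0), (4,1), (4,2), (5,0), (6,0) — 14 in total.

14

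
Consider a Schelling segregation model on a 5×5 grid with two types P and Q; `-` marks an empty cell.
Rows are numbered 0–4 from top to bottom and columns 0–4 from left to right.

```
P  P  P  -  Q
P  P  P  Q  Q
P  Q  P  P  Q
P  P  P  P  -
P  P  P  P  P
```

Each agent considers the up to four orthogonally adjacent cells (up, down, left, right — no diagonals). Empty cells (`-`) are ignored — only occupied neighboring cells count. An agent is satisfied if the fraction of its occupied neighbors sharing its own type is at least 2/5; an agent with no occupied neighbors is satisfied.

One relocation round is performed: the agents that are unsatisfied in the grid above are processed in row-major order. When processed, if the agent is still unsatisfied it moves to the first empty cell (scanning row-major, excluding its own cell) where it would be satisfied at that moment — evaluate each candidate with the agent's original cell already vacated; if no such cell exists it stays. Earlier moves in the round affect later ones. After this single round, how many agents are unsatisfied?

0

Initially unsatisfied (in order): (1,3), (2,1).
  (1,3) → (0,3).
  (2,1) → (1,3).
Resulting grid:
P P P Q Q
P P P Q Q
P - P P Q
P P P P -
P P P P P
All satisfied now.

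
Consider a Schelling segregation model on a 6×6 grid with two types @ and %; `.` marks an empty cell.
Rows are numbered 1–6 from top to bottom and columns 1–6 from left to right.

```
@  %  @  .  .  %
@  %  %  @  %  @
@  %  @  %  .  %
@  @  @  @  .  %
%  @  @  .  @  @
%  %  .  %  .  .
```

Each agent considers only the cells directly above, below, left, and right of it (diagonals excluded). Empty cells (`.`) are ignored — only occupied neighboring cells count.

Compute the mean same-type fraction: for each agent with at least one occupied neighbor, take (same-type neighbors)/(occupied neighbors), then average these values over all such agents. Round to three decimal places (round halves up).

0.460

Row 1: (1,1)@ 1/2 · (1,2)% 1/3 · (1,3)@ 0/2 · (1,6)% 0/1
Row 2: (2,1)@ 2/3 · (2,2)% 3/4 · (2,3)% 1/4 · (2,4)@ 0/3 · (2,5)% 0/2 · (2,6)@ 0/3
Row 3: (3,1)@ 2/3 · (3,2)% 1/4 · (3,3)@ 1/4 · (3,4)% 0/3 · (3,6)% 1/2
Row 4: (4,1)@ 2/3 · (4,2)@ 3/4 · (4,3)@ 4/4 · (4,4)@ 1/2 · (4,6)% 1/2
Row 5: (5,1)% 1/3 · (5,2)@ 2/4 · (5,3)@ 2/2 · (5,5)@ 1/1 · (5,6)@ 1/2
Row 6: (6,1)% 2/2 · (6,2)% 1/2 · (6,4)% — no occupied neighbors
Sum over 27 agents: 1/2 + 1/3 + 0/2 + 0/1 + 2/3 + 3/4 + 1/4 + 0/3 + 0/2 + 0/3 + 2/3 + 1/4 + 1/4 + 0/3 + 1/2 + 2/3 + 3/4 + 4/4 + 1/2 + 1/2 + 1/3 + 2/4 + 2/2 + 1/1 + 1/2 + 2/2 + 1/2 = 149/12; mean = 149/12 ÷ 27 = 149/324 = 0.459876… → 0.460.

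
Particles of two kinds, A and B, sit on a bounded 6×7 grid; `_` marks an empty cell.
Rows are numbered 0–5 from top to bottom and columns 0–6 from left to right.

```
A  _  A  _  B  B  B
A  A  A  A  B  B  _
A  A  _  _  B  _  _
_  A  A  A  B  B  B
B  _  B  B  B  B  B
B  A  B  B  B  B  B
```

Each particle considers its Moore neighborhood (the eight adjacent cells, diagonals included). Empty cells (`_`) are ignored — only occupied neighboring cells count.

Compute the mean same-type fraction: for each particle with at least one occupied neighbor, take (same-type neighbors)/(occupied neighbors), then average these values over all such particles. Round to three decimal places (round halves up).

0.802

Row 0: (0,0)A 2/2 · (0,2)A 3/3 · (0,4)B 3/4 · (0,5)B 4/4 · (0,6)B 2/2
Row 1: (1,0)A 4/4 · (1,1)A 6/6 · (1,2)A 4/4 · (1,3)A 2/5 · (1,4)B 4/5 · (1,5)B 5/5
Row 2: (2,0)A 4/4 · (2,1)A 6/6 · (2,4)B 4/6
Row 3: (3,1)A 3/5 · (3,2)A 3/5 · (3,3)A 1/6 · (3,4)B 5/6 · (3,5)B 6/6 · (3,6)B 3/3
Row 4: (4,0)B 1/3 · (4,2)B 3/7 · (4,3)B 6/8 · (4,4)B 7/8 · (4,5)B 8/8 · (4,6)B 5/5
Row 5: (5,0)B 1/2 · (5,1)A 0/4 · (5,2)B 3/4 · (5,3)B 5/5 · (5,4)B 5/5 · (5,5)B 5/5 · (5,6)B 3/3
Sum over 33 particles: 2/2 + 3/3 + 3/4 + 4/4 + 2/2 + 4/4 + 6/6 + 4/4 + 2/5 + 4/5 + 5/5 + 4/4 + 6/6 + 4/6 + 3/5 + 3/5 + 1/6 + 5/6 + 6/6 + 3/3 + 1/3 + 3/7 + 6/8 + 7/8 + 8/8 + 5/5 + 1/2 + 0/4 + 3/4 + 5/5 + 5/5 + 5/5 + 3/3 = 7407/280; mean = 7407/280 ÷ 33 = 2469/3080 = 0.801623… → 0.802.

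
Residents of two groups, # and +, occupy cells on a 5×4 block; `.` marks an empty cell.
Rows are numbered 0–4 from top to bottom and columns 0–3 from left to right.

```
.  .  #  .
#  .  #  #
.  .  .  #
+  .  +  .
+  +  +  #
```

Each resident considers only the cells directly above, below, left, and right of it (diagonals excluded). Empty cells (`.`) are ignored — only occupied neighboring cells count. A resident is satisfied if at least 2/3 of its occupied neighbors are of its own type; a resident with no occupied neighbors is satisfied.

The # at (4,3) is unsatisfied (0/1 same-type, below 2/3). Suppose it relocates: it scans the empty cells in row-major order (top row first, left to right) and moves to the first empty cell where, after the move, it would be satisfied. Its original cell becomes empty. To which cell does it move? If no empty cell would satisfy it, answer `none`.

Vacating (4,3). Empty cells in order:
  (0,0): 1/1 same-type → satisfied — stop here.

(0,0)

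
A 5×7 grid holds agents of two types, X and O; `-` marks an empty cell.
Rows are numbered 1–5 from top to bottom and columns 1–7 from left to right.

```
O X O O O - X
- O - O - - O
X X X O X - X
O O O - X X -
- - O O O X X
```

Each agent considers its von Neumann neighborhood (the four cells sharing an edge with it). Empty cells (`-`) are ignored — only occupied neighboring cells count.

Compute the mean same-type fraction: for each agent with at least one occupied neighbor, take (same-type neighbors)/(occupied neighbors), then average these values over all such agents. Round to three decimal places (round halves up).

0.527

(1,1)O 0/1
(1,2)X 0/3
(1,3)O 1/2
(1,4)O 3/3
(1,5)O 1/1
(1,7)X 0/1
(2,2)O 0/2
(2,4)O 2/2
(2,7)O 0/2
(3,1)X 1/2
(3,2)X 2/4
(3,3)X 1/3
(3,4)O 1/3
(3,5)X 1/2
(3,7)X 0/1
(4,1)O 1/2
(4,2)O 2/3
(4,3)O 2/3
(4,5)X 2/3
(4,6)X 2/2
(5,3)O 2/2
(5,4)O 2/2
(5,5)O 1/3
(5,6)X 2/3
(5,7)X 1/1
Sum over 25 agents: 0/1 + 0/3 + 1/2 + 3/3 + 1/1 + 0/1 + 0/2 + 2/2 + 0/2 + 1/2 + 2/4 + 1/3 + 1/3 + 1/2 + 0/1 + 1/2 + 2/3 + 2/3 + 2/3 + 2/2 + 2/2 + 2/2 + 1/3 + 2/3 + 1/1 = 79/6; mean = 79/6 ÷ 25 = 79/150 = 0.526666… → 0.527.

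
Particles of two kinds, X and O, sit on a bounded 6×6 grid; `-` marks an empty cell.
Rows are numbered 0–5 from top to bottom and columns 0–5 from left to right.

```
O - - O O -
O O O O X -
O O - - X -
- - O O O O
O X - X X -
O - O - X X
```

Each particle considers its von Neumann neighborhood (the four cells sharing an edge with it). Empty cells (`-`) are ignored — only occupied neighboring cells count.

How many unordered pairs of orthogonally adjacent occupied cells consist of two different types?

6

Scan each occupied cell's neighbors to the right and below so each pair is counted once.
Row 0: O(0,0)–O(1,0)= O(0,3)–O(0,4)= O(0,3)–O(1,3)= O(0,4)–X(1,4)≠  → 1/4 unlike.
Row 1: O(1,0)–O(1,1)= O(1,0)–O(2,0)= O(1,1)–O(1,2)= O(1,1)–O(2,1)= O(1,2)–O(1,3)= O(1,3)–X(1,4)≠ X(1,4)–X(2,4)=  → 1/7 unlike.
Row 2: O(2,0)–O(2,1)= X(2,4)–O(3,4)≠  → 1/2 unlike.
Row 3: O(3,2)–O(3,3)= O(3,3)–O(3,4)= O(3,3)–X(4,3)≠ O(3,4)–O(3,5)= O(3,4)–X(4,4)≠  → 2/5 unlike.
Row 4: O(4,0)–X(4,1)≠ O(4,0)–O(5,0)= X(4,3)–X(4,4)= X(4,4)–X(5,4)=  → 1/4 unlike.
Row 5: X(5,4)–X(5,5)=  → 0/1 unlike.
Total adjacent occupied pairs: 23; unlike-type pairs: 6.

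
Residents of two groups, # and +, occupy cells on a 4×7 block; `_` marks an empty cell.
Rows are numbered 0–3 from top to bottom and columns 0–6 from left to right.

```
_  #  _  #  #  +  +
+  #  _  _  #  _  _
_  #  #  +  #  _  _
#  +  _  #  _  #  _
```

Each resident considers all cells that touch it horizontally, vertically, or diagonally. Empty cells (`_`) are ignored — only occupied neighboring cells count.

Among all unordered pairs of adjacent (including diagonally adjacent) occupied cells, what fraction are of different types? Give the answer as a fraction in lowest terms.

Scan each occupied cell's neighbors to the right and below (and the two forward diagonals) so each pair is counted once.
From row 0: 3 unlike of 8 pairs (running 3/8).
From row 1: 3 unlike of 6 pairs (running 6/14).
From row 2: 5 unlike of 10 pairs (running 11/24).
From row 3: 1 unlike of 1 pairs (running 12/25).
Total adjacent occupied pairs: 25; unlike-type pairs: 12.
12/25 is already in lowest terms.

12/25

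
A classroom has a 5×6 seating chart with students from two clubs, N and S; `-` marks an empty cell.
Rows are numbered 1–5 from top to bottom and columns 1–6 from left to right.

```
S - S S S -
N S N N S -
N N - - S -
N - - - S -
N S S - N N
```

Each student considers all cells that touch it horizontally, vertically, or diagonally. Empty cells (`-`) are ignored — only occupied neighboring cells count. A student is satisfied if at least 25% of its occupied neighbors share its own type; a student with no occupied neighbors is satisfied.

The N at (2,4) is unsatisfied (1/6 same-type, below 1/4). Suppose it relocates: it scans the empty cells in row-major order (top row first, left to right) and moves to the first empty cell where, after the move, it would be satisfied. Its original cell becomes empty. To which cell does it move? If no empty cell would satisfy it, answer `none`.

Vacating (2,4). Empty cells in order:
  (1,2): 2/5 same-type → satisfied — stop here.

(1,2)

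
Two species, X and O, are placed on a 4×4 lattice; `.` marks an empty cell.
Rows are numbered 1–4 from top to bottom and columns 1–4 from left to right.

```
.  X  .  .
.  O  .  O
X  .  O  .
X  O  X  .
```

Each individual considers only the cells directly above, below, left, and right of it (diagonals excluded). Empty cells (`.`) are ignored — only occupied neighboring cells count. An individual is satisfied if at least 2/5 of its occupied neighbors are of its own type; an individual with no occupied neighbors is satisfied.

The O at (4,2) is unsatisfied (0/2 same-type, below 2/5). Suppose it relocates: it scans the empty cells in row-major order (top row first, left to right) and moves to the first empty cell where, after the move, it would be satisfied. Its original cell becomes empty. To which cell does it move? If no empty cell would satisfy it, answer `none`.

Vacating (4,2). Empty cells in order:
  (1,1): 0/1 same-type → still unsatisfied.
  (1,3): 0/1 same-type → still unsatisfied.
  (1,4): 1/1 same-type → satisfied — stop here.

(1,4)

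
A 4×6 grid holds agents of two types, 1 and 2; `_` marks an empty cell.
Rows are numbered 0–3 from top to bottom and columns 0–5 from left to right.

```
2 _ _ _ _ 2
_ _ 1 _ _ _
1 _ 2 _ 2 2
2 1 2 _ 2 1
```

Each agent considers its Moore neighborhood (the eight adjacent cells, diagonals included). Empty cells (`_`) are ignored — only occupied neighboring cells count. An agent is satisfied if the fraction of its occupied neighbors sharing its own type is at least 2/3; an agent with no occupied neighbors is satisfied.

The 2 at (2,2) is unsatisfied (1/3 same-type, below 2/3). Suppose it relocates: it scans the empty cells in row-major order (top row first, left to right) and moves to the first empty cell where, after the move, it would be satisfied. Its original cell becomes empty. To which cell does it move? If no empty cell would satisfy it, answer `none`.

Vacating (2,2). Empty cells in order:
  (0,1): 1/2 same-type → still unsatisfied.
  (0,2): 0/1 same-type → still unsatisfied.
  (0,3): 0/1 same-type → still unsatisfied.
  (0,4): 1/1 same-type → satisfied — stop here.

(0,4)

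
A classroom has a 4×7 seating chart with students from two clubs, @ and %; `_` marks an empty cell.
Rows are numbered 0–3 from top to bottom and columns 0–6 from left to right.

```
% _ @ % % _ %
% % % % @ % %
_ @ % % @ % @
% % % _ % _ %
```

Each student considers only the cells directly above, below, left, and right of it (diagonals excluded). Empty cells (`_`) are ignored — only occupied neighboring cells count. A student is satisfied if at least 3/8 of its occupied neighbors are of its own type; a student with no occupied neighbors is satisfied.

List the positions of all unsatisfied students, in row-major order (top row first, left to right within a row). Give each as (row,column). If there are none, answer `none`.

(0,2), (1,4), (2,1), (2,4), (2,5), (2,6), (3,4), (3,6)

Row 0: (0,0)% 1/1 ok · (0,2)@ 0/2 unhappy · (0,3)% 2/3 ok · (0,4)% 1/2 ok · (0,6)% 1/1 ok
Row 1: (1,0)% 2/2 ok · (1,1)% 2/3 ok · (1,2)% 3/4 ok · (1,3)% 3/4 ok · (1,4)@ 1/4 unhappy · (1,5)% 2/3 ok · (1,6)% 2/3 ok
Row 2: (2,1)@ 0/3 unhappy · (2,2)% 3/4 ok · (2,3)% 2/3 ok · (2,4)@ 1/4 unhappy · (2,5)% 1/3 unhappy · (2,6)@ 0/3 unhappy
Row 3: (3,0)% 1/1 ok · (3,1)% 2/3 ok · (3,2)% 2/2 ok · (3,4)% 0/1 unhappy · (3,6)% 0/1 unhappy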